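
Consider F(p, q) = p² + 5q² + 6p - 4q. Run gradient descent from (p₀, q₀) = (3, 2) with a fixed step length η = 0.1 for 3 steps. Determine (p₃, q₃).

(0.072, 0.4)

∇F = (2p + 6, 10q - 4)
(p₁, q₁) = (3, 2) − 0.1·(12, 16) = (1.8, 0.4)
(p₂, q₂) = (1.8, 0.4) − 0.1·(9.6, 0) = (0.84, 0.4)
(p₃, q₃) = (0.84, 0.4) − 0.1·(7.68, 0) = (0.072, 0.4)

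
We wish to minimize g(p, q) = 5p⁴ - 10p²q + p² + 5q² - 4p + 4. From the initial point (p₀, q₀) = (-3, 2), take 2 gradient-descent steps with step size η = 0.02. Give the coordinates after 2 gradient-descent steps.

(-57.1744, 8.992)

∇g = (20p³ - 20pq + 2p - 4, -10p² + 10q)
Step 1: at (-3, 2), ∇g = (-430, -70) → (-3, 2) − 0.02·(-430, -70) = (5.6, 3.4)
Step 2: at (5.6, 3.4), ∇g = (3138.72, -279.6) → (5.6, 3.4) − 0.02·(3138.72, -279.6) = (-57.1744, 8.992)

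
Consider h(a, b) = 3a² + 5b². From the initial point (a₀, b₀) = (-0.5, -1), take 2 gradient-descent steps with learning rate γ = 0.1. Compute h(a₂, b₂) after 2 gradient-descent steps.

0.0192

∇h = (6a, 10b)
(a₁, b₁) = (-0.5, -1) − 0.1·(-3, -10) = (-0.2, 0)
(a₂, b₂) = (-0.2, 0) − 0.1·(-1.2, 0) = (-0.08, 0)
h(-0.08, 0) = 0.0192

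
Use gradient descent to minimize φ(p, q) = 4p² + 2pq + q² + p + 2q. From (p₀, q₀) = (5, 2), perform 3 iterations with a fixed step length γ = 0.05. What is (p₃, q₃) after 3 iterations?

(0.7675, 0.3865)

∇φ = (8p + 2q + 1, 2p + 2q + 2)
(p₁, q₁) = (5, 2) − 0.05·(45, 16) = (2.75, 1.2)
(p₂, q₂) = (2.75, 1.2) − 0.05·(25.4, 9.9) = (1.48, 0.705)
(p₃, q₃) = (1.48, 0.705) − 0.05·(14.25, 6.37) = (0.7675, 0.3865)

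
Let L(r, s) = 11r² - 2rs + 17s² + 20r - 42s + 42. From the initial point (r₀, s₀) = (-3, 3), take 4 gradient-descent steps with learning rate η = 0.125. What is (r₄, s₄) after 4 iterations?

∇L = (22r - 2s + 20, -2r + 34s - 42)
(r₁, s₁) = (-3, 3) − 0.125·(-52, 66) = (3.5, -5.25)
(r₂, s₂) = (3.5, -5.25) − 0.125·(107.5, -227.5) = (-9.9375, 23.1875)
(r₃, s₃) = (-9.9375, 23.1875) − 0.125·(-245, 766.25) = (20.6875, -72.59375)
(r₄, s₄) = (20.6875, -72.59375) − 0.125·(620.3125, -2551.5625) = (-56.8515625, 246.3515625)

(-56.8515625, 246.3515625)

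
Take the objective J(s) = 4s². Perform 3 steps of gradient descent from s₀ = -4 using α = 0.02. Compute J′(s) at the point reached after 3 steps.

J′(s) = 8s
s₁ = -4 − 0.02·(-32) = -3.36
s₂ = -3.36 − 0.02·(-26.88) = -2.8224
s₃ = -2.8224 − 0.02·(-22.5792) = -2.370816
J′(s) at (-2.370816) = -18.966528

-18.966528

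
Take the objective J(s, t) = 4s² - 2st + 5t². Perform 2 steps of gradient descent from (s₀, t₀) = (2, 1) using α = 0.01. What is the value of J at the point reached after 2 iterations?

12.8159392

∇J = (8s - 2t, -2s + 10t)
(s₁, t₁) = (2, 1) − 0.01·(14, 6) = (1.86, 0.94)
(s₂, t₂) = (1.86, 0.94) − 0.01·(13, 5.68) = (1.73, 0.8832)
J(1.73, 0.8832) = 12.8159392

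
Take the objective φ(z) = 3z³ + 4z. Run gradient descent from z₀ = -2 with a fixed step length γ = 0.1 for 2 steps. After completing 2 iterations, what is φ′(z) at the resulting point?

φ′(z) = 9z² + 4
z₁ = -2 − 0.1·40 = -6
z₂ = -6 − 0.1·328 = -38.8
φ′(z) at (-38.8) = 13552.96

13552.96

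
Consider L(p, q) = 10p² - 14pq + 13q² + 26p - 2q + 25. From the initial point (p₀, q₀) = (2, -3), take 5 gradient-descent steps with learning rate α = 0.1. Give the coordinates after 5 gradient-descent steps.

∇L = (20p - 14q + 26, -14p + 26q - 2)
(p₁, q₁) = (2, -3) − 0.1·(108, -108) = (-8.8, 7.8)
(p₂, q₂) = (-8.8, 7.8) − 0.1·(-259.2, 324) = (17.12, -24.6)
(p₃, q₃) = (17.12, -24.6) − 0.1·(712.8, -881.28) = (-54.16, 63.528)
(p₄, q₄) = (-54.16, 63.528) − 0.1·(-1946.592, 2407.968) = (140.4992, -177.2688)
(p₅, q₅) = (140.4992, -177.2688) − 0.1·(5317.7472, -6577.9776) = (-391.27552, 480.52896)

(-391.27552, 480.52896)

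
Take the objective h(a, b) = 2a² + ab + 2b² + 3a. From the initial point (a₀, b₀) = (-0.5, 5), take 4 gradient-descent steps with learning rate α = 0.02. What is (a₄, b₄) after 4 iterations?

(-0.88363016, 3.62974016)

∇h = (4a + b + 3, a + 4b)
(a₁, b₁) = (-0.5, 5) − 0.02·(6, 19.5) = (-0.62, 4.61)
(a₂, b₂) = (-0.62, 4.61) − 0.02·(5.13, 17.82) = (-0.7226, 4.2536)
(a₃, b₃) = (-0.7226, 4.2536) − 0.02·(4.3632, 16.2918) = (-0.809864, 3.927764)
(a₄, b₄) = (-0.809864, 3.927764) − 0.02·(3.688308, 14.901192) = (-0.88363016, 3.62974016)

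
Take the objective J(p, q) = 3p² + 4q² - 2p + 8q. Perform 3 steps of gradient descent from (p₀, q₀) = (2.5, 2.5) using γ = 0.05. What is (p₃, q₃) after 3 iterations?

(1.0765, -0.244)

∇J = (6p - 2, 8q + 8)
Step 1: at (2.5, 2.5), ∇J = (13, 28) → (2.5, 2.5) − 0.05·(13, 28) = (1.85, 1.1)
Step 2: at (1.85, 1.1), ∇J = (9.1, 16.8) → (1.85, 1.1) − 0.05·(9.1, 16.8) = (1.395, 0.26)
Step 3: at (1.395, 0.26), ∇J = (6.37, 10.08) → (1.395, 0.26) − 0.05·(6.37, 10.08) = (1.0765, -0.244)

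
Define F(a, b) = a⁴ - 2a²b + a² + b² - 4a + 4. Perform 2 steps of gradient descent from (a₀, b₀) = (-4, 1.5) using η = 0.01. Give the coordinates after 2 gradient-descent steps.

∇F = (4a³ - 4ab + 2a - 4, -2a² + 2b)
(a₁, b₁) = (-4, 1.5) − 0.01·(-244, -29) = (-1.56, 1.79)
(a₂, b₂) = (-1.56, 1.79) − 0.01·(-11.136064, -1.2872) = (-1.44863936, 1.802872)

(-1.44863936, 1.802872)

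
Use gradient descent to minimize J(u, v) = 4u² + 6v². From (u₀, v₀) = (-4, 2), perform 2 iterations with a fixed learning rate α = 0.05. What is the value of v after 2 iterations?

0.32

∇J = (8u, 12v)
Step 1: at (-4, 2), ∇J = (-32, 24) → (-4, 2) − 0.05·(-32, 24) = (-2.4, 0.8)
Step 2: at (-2.4, 0.8), ∇J = (-19.2, 9.6) → (-2.4, 0.8) − 0.05·(-19.2, 9.6) = (-1.44, 0.32)
v = 0.32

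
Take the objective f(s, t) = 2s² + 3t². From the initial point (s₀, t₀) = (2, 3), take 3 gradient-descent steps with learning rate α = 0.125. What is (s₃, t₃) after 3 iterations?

(0.25, 0.046875)

∇f = (4s, 6t)
(s₁, t₁) = (2, 3) − 0.125·(8, 18) = (1, 0.75)
(s₂, t₂) = (1, 0.75) − 0.125·(4, 4.5) = (0.5, 0.1875)
(s₃, t₃) = (0.5, 0.1875) − 0.125·(2, 1.125) = (0.25, 0.046875)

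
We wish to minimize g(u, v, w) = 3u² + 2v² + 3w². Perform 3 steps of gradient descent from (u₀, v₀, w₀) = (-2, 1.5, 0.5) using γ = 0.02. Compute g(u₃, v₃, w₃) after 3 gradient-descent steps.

∇g = (6u, 4v, 6w)
(u₁, v₁, w₁) = (-2, 1.5, 0.5) − 0.02·(-12, 6, 3) = (-1.76, 1.38, 0.44)
(u₂, v₂, w₂) = (-1.76, 1.38, 0.44) − 0.02·(-10.56, 5.52, 2.64) = (-1.5488, 1.2696, 0.3872)
(u₃, v₃, w₃) = (-1.5488, 1.2696, 0.3872) − 0.02·(-9.2928, 5.0784, 2.3232) = (-1.362944, 1.168032, 0.340736)
g(-1.362944, 1.168032, 0.340736) = 8.649749612544

8.649749612544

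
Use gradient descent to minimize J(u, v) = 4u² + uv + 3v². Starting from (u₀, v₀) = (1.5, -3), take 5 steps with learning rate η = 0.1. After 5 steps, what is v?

-0.051795

∇J = (8u + v, u + 6v)
Step 1: at (1.5, -3), ∇J = (9, -16.5) → (1.5, -3) − 0.1·(9, -16.5) = (0.6, -1.35)
Step 2: at (0.6, -1.35), ∇J = (3.45, -7.5) → (0.6, -1.35) − 0.1·(3.45, -7.5) = (0.255, -0.6)
Step 3: at (0.255, -0.6), ∇J = (1.44, -3.345) → (0.255, -0.6) − 0.1·(1.44, -3.345) = (0.111, -0.2655)
Step 4: at (0.111, -0.2655), ∇J = (0.6225, -1.482) → (0.111, -0.2655) − 0.1·(0.6225, -1.482) = (0.04875, -0.1173)
Step 5: at (0.04875, -0.1173), ∇J = (0.2727, -0.65505) → (0.04875, -0.1173) − 0.1·(0.2727, -0.65505) = (0.02148, -0.051795)
v = -0.051795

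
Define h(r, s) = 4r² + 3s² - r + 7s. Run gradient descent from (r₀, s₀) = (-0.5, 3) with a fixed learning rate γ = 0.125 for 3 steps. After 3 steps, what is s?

-1.1015625

∇h = (8r - 1, 6s + 7)
(r₁, s₁) = (-0.5, 3) − 0.125·(-5, 25) = (0.125, -0.125)
(r₂, s₂) = (0.125, -0.125) − 0.125·(0, 6.25) = (0.125, -0.90625)
(r₃, s₃) = (0.125, -0.90625) − 0.125·(0, 1.5625) = (0.125, -1.1015625)
s = -1.1015625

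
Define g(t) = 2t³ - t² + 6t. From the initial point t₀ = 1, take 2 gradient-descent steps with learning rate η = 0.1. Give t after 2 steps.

-0.6

g′(t) = 6t² - 2t + 6
Step 1: g′(1) = 10; t₁ = 1 − 0.1·10 = 0
Step 2: g′(0) = 6; t₂ = 0 − 0.1·6 = -0.6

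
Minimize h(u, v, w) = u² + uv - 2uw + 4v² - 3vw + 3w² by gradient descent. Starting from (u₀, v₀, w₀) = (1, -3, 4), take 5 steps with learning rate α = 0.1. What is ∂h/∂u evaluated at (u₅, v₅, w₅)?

∇h = (2u + v - 2w, u + 8v - 3w, -2u - 3v + 6w)
(u₁, v₁, w₁) = (1, -3, 4) − 0.1·(-9, -35, 31) = (1.9, 0.5, 0.9)
(u₂, v₂, w₂) = (1.9, 0.5, 0.9) − 0.1·(2.5, 3.2, 0.1) = (1.65, 0.18, 0.89)
(u₃, v₃, w₃) = (1.65, 0.18, 0.89) − 0.1·(1.7, 0.42, 1.5) = (1.48, 0.138, 0.74)
(u₄, v₄, w₄) = (1.48, 0.138, 0.74) − 0.1·(1.618, 0.364, 1.066) = (1.3182, 0.1016, 0.6334)
(u₅, v₅, w₅) = (1.3182, 0.1016, 0.6334) − 0.1·(1.4712, 0.2308, 0.8592) = (1.17108, 0.07852, 0.54748)
∂h/∂u at (1.17108, 0.07852, 0.54748) = 1.32572

1.32572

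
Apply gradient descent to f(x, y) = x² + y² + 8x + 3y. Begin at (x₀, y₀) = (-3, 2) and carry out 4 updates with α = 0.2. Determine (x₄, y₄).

∇f = (2x + 8, 2y + 3)
Step 1: at (-3, 2), ∇f = (2, 7) → (-3, 2) − 0.2·(2, 7) = (-3.4, 0.6)
Step 2: at (-3.4, 0.6), ∇f = (1.2, 4.2) → (-3.4, 0.6) − 0.2·(1.2, 4.2) = (-3.64, -0.24)
Step 3: at (-3.64, -0.24), ∇f = (0.72, 2.52) → (-3.64, -0.24) − 0.2·(0.72, 2.52) = (-3.784, -0.744)
Step 4: at (-3.784, -0.744), ∇f = (0.432, 1.512) → (-3.784, -0.744) − 0.2·(0.432, 1.512) = (-3.8704, -1.0464)

(-3.8704, -1.0464)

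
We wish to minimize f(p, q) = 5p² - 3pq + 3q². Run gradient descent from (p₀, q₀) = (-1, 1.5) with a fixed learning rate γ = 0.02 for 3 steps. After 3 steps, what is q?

0.908712

∇f = (10p - 3q, -3p + 6q)
Step 1: at (-1, 1.5), ∇f = (-14.5, 12) → (-1, 1.5) − 0.02·(-14.5, 12) = (-0.71, 1.26)
Step 2: at (-0.71, 1.26), ∇f = (-10.88, 9.69) → (-0.71, 1.26) − 0.02·(-10.88, 9.69) = (-0.4924, 1.0662)
Step 3: at (-0.4924, 1.0662), ∇f = (-8.1226, 7.8744) → (-0.4924, 1.0662) − 0.02·(-8.1226, 7.8744) = (-0.329948, 0.908712)
q = 0.908712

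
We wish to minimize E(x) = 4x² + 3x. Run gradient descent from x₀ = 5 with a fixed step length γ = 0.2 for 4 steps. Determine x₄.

0.3216

E′(x) = 8x + 3
Step 1: E′(5) = 43; x₁ = 5 − 0.2·43 = -3.6
Step 2: E′(-3.6) = -25.8; x₂ = -3.6 − 0.2·(-25.8) = 1.56
Step 3: E′(1.56) = 15.48; x₃ = 1.56 − 0.2·15.48 = -1.536
Step 4: E′(-1.536) = -9.288; x₄ = -1.536 − 0.2·(-9.288) = 0.3216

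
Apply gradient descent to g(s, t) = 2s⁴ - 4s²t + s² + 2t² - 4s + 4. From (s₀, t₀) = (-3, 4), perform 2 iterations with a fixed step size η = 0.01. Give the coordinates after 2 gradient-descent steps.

(-1.80416, 4.1476)

∇g = (8s³ - 8st + 2s - 4, -4s² + 4t)
Step 1: at (-3, 4), ∇g = (-130, -20) → (-3, 4) − 0.01·(-130, -20) = (-1.7, 4.2)
Step 2: at (-1.7, 4.2), ∇g = (10.416, 5.24) → (-1.7, 4.2) − 0.01·(10.416, 5.24) = (-1.80416, 4.1476)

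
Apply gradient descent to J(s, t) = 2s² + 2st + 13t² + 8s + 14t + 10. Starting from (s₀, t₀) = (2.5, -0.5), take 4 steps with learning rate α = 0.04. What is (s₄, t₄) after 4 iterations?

∇J = (4s + 2t + 8, 2s + 26t + 14)
(s₁, t₁) = (2.5, -0.5) − 0.04·(17, 6) = (1.82, -0.74)
(s₂, t₂) = (1.82, -0.74) − 0.04·(13.8, -1.6) = (1.268, -0.676)
(s₃, t₃) = (1.268, -0.676) − 0.04·(11.72, -1.04) = (0.7992, -0.6344)
(s₄, t₄) = (0.7992, -0.6344) − 0.04·(9.928, -0.896) = (0.40208, -0.59856)

(0.40208, -0.59856)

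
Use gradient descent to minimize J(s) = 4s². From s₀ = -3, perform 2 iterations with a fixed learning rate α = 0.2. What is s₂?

-1.08

J′(s) = 8s
s₁ = -3 − 0.2·(-24) = 1.8
s₂ = 1.8 − 0.2·14.4 = -1.08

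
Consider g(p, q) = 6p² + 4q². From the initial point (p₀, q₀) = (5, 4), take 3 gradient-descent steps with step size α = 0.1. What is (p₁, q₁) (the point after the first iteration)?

(-1, 0.8)

∇g = (12p, 8q)
Step 1: at (5, 4), ∇g = (60, 32) → (5, 4) − 0.1·(60, 32) = (-1, 0.8)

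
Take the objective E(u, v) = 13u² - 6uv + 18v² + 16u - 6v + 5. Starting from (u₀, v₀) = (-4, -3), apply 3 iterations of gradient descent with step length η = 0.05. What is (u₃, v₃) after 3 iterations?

(-1.055, 1.08)

∇E = (26u - 6v + 16, -6u + 36v - 6)
Step 1: at (-4, -3), ∇E = (-70, -90) → (-4, -3) − 0.05·(-70, -90) = (-0.5, 1.5)
Step 2: at (-0.5, 1.5), ∇E = (-6, 51) → (-0.5, 1.5) − 0.05·(-6, 51) = (-0.2, -1.05)
Step 3: at (-0.2, -1.05), ∇E = (17.1, -42.6) → (-0.2, -1.05) − 0.05·(17.1, -42.6) = (-1.055, 1.08)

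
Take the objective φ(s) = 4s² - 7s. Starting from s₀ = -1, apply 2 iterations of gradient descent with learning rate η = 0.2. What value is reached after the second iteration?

φ′(s) = 8s - 7
s₁ = -1 − 0.2·(-15) = 2
s₂ = 2 − 0.2·9 = 0.2

0.2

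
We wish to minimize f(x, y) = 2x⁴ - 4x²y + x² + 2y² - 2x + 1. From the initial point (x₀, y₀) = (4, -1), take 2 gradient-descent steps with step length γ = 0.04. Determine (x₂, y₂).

∇f = (8x³ - 8xy + 2x - 2, -4x² + 4y)
Step 1: at (4, -1), ∇f = (550, -68) → (4, -1) − 0.04·(550, -68) = (-18, 1.72)
Step 2: at (-18, 1.72), ∇f = (-46446.32, -1289.12) → (-18, 1.72) − 0.04·(-46446.32, -1289.12) = (1839.8528, 53.2848)

(1839.8528, 53.2848)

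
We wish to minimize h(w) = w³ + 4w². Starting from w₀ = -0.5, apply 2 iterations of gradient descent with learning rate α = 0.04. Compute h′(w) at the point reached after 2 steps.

h′(w) = 3w² + 8w
Step 1: h′(-0.5) = -3.25; w₁ = -0.5 − 0.04·(-3.25) = -0.37
Step 2: h′(-0.37) = -2.5493; w₂ = -0.37 − 0.04·(-2.5493) = -0.268028
h′(w) at (-0.268028) = -1.928706973648

-1.928706973648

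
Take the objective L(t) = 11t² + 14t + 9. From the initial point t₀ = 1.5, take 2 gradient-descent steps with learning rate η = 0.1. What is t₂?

L′(t) = 22t + 14
Step 1: L′(1.5) = 47; t₁ = 1.5 − 0.1·47 = -3.2
Step 2: L′(-3.2) = -56.4; t₂ = -3.2 − 0.1·(-56.4) = 2.44

2.44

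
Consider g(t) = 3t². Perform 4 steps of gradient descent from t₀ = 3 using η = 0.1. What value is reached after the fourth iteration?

g′(t) = 6t
Step 1: g′(3) = 18; t₁ = 3 − 0.1·18 = 1.2
Step 2: g′(1.2) = 7.2; t₂ = 1.2 − 0.1·7.2 = 0.48
Step 3: g′(0.48) = 2.88; t₃ = 0.48 − 0.1·2.88 = 0.192
Step 4: g′(0.192) = 1.152; t₄ = 0.192 − 0.1·1.152 = 0.0768

0.0768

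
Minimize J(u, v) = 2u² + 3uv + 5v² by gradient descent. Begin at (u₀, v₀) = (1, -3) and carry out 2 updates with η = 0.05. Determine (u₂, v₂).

(1.2475, -1.0125)

∇J = (4u + 3v, 3u + 10v)
(u₁, v₁) = (1, -3) − 0.05·(-5, -27) = (1.25, -1.65)
(u₂, v₂) = (1.25, -1.65) − 0.05·(0.05, -12.75) = (1.2475, -1.0125)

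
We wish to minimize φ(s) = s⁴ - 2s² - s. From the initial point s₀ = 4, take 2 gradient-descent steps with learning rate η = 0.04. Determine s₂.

21.09113856

φ′(s) = 4s³ - 4s - 1
s₁ = 4 − 0.04·239 = -5.56
s₂ = -5.56 − 0.04·(-666.278464) = 21.09113856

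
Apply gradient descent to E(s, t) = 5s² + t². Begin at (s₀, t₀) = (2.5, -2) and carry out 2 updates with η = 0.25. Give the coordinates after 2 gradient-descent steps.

∇E = (10s, 2t)
(s₁, t₁) = (2.5, -2) − 0.25·(25, -4) = (-3.75, -1)
(s₂, t₂) = (-3.75, -1) − 0.25·(-37.5, -2) = (5.625, -0.5)

(5.625, -0.5)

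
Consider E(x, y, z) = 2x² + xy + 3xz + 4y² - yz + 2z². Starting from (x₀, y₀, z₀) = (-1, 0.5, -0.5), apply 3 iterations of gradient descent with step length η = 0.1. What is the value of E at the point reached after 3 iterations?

0.04807375

∇E = (4x + y + 3z, x + 8y - z, 3x - y + 4z)
(x₁, y₁, z₁) = (-1, 0.5, -0.5) − 0.1·(-5, 3.5, -5.5) = (-0.5, 0.15, 0.05)
(x₂, y₂, z₂) = (-0.5, 0.15, 0.05) − 0.1·(-1.7, 0.65, -1.45) = (-0.33, 0.085, 0.195)
(x₃, y₃, z₃) = (-0.33, 0.085, 0.195) − 0.1·(-0.65, 0.155, -0.295) = (-0.265, 0.0695, 0.2245)
E(-0.265, 0.0695, 0.2245) = 0.04807375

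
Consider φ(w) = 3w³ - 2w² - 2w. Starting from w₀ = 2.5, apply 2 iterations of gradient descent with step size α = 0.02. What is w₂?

1.3147195

φ′(w) = 9w² - 4w - 2
Step 1: φ′(2.5) = 44.25; w₁ = 2.5 − 0.02·44.25 = 1.615
Step 2: φ′(1.615) = 15.014025; w₂ = 1.615 − 0.02·15.014025 = 1.3147195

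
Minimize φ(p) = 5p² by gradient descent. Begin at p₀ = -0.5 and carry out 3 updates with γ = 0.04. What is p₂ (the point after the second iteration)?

φ′(p) = 10p
p₁ = -0.5 − 0.04·(-5) = -0.3
p₂ = -0.3 − 0.04·(-3) = -0.18

-0.18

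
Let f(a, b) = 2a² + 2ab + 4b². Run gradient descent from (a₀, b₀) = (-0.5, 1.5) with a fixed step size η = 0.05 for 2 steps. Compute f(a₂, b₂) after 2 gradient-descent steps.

1.4662

∇f = (4a + 2b, 2a + 8b)
Step 1: at (-0.5, 1.5), ∇f = (1, 11) → (-0.5, 1.5) − 0.05·(1, 11) = (-0.55, 0.95)
Step 2: at (-0.55, 0.95), ∇f = (-0.3, 6.5) → (-0.55, 0.95) − 0.05·(-0.3, 6.5) = (-0.535, 0.625)
f(-0.535, 0.625) = 1.4662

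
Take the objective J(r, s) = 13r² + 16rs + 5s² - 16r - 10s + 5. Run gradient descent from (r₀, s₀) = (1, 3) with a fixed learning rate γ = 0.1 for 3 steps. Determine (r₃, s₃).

(-28.672, -15.384)

∇J = (26r + 16s - 16, 16r + 10s - 10)
Step 1: at (1, 3), ∇J = (58, 36) → (1, 3) − 0.1·(58, 36) = (-4.8, -0.6)
Step 2: at (-4.8, -0.6), ∇J = (-150.4, -92.8) → (-4.8, -0.6) − 0.1·(-150.4, -92.8) = (10.24, 8.68)
Step 3: at (10.24, 8.68), ∇J = (389.12, 240.64) → (10.24, 8.68) − 0.1·(389.12, 240.64) = (-28.672, -15.384)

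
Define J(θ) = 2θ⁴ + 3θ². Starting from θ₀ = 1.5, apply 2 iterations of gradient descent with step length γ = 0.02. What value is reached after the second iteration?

J′(θ) = 8θ³ + 6θ
θ₁ = 1.5 − 0.02·36 = 0.78
θ₂ = 0.78 − 0.02·8.476416 = 0.61047168

0.61047168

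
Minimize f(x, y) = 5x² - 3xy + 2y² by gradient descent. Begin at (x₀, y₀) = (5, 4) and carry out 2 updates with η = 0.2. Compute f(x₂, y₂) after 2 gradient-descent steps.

∇f = (10x - 3y, -3x + 4y)
Step 1: at (5, 4), ∇f = (38, 1) → (5, 4) − 0.2·(38, 1) = (-2.6, 3.8)
Step 2: at (-2.6, 3.8), ∇f = (-37.4, 23) → (-2.6, 3.8) − 0.2·(-37.4, 23) = (4.88, -0.8)
f(4.88, -0.8) = 132.064

132.064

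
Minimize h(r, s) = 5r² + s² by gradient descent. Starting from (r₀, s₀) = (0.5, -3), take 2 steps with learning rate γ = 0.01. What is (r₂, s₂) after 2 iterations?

(0.405, -2.8812)

∇h = (10r, 2s)
(r₁, s₁) = (0.5, -3) − 0.01·(5, -6) = (0.45, -2.94)
(r₂, s₂) = (0.45, -2.94) − 0.01·(4.5, -5.88) = (0.405, -2.8812)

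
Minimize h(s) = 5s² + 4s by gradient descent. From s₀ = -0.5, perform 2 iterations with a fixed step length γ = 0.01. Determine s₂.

h′(s) = 10s + 4
Step 1: h′(-0.5) = -1; s₁ = -0.5 − 0.01·(-1) = -0.49
Step 2: h′(-0.49) = -0.9; s₂ = -0.49 − 0.01·(-0.9) = -0.481

-0.481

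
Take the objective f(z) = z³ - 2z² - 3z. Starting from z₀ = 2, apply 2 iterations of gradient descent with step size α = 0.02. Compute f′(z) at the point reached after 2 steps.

f′(z) = 3z² - 4z - 3
z₁ = 2 − 0.02·1 = 1.98
z₂ = 1.98 − 0.02·0.8412 = 1.963176
f′(z) at (1.963176) = 0.709476020928

0.709476020928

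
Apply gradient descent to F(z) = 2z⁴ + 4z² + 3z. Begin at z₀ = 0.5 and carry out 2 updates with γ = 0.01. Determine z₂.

0.35047296

F′(z) = 8z³ + 8z + 3
z₁ = 0.5 − 0.01·8 = 0.42
z₂ = 0.42 − 0.01·6.952704 = 0.35047296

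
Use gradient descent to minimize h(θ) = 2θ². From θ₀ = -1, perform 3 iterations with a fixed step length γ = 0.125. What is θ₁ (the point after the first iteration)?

h′(θ) = 4θ
θ₁ = -1 − 0.125·(-4) = -0.5

-0.5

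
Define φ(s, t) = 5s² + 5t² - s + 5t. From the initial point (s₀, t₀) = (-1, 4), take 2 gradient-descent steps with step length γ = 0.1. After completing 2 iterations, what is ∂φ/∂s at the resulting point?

0

∇φ = (10s - 1, 10t + 5)
(s₁, t₁) = (-1, 4) − 0.1·(-11, 45) = (0.1, -0.5)
(s₂, t₂) = (0.1, -0.5) − 0.1·(0, 0) = (0.1, -0.5)
∂φ/∂s at (0.1, -0.5) = 0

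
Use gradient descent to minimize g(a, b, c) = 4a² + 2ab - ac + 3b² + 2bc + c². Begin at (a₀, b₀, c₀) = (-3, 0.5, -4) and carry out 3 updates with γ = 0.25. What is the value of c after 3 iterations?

∇g = (8a + 2b - c, 2a + 6b + 2c, -a + 2b + 2c)
Step 1: at (-3, 0.5, -4), ∇g = (-19, -11, -4) → (-3, 0.5, -4) − 0.25·(-19, -11, -4) = (1.75, 3.25, -3)
Step 2: at (1.75, 3.25, -3), ∇g = (23.5, 17, -1.25) → (1.75, 3.25, -3) − 0.25·(23.5, 17, -1.25) = (-4.125, -1, -2.6875)
Step 3: at (-4.125, -1, -2.6875), ∇g = (-32.3125, -19.625, -3.25) → (-4.125, -1, -2.6875) − 0.25·(-32.3125, -19.625, -3.25) = (3.953125, 3.90625, -1.875)
c = -1.875

-1.875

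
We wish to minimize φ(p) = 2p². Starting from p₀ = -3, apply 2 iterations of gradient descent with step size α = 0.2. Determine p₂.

φ′(p) = 4p
p₁ = -3 − 0.2·(-12) = -0.6
p₂ = -0.6 − 0.2·(-2.4) = -0.12

-0.12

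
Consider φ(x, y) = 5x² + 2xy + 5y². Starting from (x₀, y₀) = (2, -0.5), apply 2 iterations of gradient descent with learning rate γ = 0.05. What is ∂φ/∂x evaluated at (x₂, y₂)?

∇φ = (10x + 2y, 2x + 10y)
(x₁, y₁) = (2, -0.5) − 0.05·(19, -1) = (1.05, -0.45)
(x₂, y₂) = (1.05, -0.45) − 0.05·(9.6, -2.4) = (0.57, -0.33)
∂φ/∂x at (0.57, -0.33) = 5.04

5.04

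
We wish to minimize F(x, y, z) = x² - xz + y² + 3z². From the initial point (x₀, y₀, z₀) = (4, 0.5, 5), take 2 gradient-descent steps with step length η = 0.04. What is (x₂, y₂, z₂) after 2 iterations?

∇F = (2x - z, 2y, -x + 6z)
Step 1: at (4, 0.5, 5), ∇F = (3, 1, 26) → (4, 0.5, 5) − 0.04·(3, 1, 26) = (3.88, 0.46, 3.96)
Step 2: at (3.88, 0.46, 3.96), ∇F = (3.8, 0.92, 19.88) → (3.88, 0.46, 3.96) − 0.04·(3.8, 0.92, 19.88) = (3.728, 0.4232, 3.1648)

(3.728, 0.4232, 3.1648)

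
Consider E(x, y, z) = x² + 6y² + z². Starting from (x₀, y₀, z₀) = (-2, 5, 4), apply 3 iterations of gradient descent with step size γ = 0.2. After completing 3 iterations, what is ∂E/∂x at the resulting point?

-0.864

∇E = (2x, 12y, 2z)
Step 1: at (-2, 5, 4), ∇E = (-4, 60, 8) → (-2, 5, 4) − 0.2·(-4, 60, 8) = (-1.2, -7, 2.4)
Step 2: at (-1.2, -7, 2.4), ∇E = (-2.4, -84, 4.8) → (-1.2, -7, 2.4) − 0.2·(-2.4, -84, 4.8) = (-0.72, 9.8, 1.44)
Step 3: at (-0.72, 9.8, 1.44), ∇E = (-1.44, 117.6, 2.88) → (-0.72, 9.8, 1.44) − 0.2·(-1.44, 117.6, 2.88) = (-0.432, -13.72, 0.864)
∂E/∂x at (-0.432, -13.72, 0.864) = -0.864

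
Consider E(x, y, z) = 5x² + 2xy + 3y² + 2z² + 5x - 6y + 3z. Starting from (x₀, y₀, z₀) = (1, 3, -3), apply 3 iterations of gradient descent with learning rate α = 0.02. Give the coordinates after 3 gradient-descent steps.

(0.004544, 2.301344, -2.502048)

∇E = (10x + 2y + 5, 2x + 6y - 6, 4z + 3)
Step 1: at (1, 3, -3), ∇E = (21, 14, -9) → (1, 3, -3) − 0.02·(21, 14, -9) = (0.58, 2.72, -2.82)
Step 2: at (0.58, 2.72, -2.82), ∇E = (16.24, 11.48, -8.28) → (0.58, 2.72, -2.82) − 0.02·(16.24, 11.48, -8.28) = (0.2552, 2.4904, -2.6544)
Step 3: at (0.2552, 2.4904, -2.6544), ∇E = (12.5328, 9.4528, -7.6176) → (0.2552, 2.4904, -2.6544) − 0.02·(12.5328, 9.4528, -7.6176) = (0.004544, 2.301344, -2.502048)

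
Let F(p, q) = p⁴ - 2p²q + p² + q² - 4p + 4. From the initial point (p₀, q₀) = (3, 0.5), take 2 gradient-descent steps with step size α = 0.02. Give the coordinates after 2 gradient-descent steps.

∇F = (4p³ - 4pq + 2p - 4, -2p² + 2q)
(p₁, q₁) = (3, 0.5) − 0.02·(104, -17) = (0.92, 0.84)
(p₂, q₂) = (0.92, 0.84) − 0.02·(-2.136448, -0.0128) = (0.96272896, 0.840256)

(0.96272896, 0.840256)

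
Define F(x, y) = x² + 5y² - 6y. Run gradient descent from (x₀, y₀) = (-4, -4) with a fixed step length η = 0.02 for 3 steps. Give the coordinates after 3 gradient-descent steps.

∇F = (2x, 10y - 6)
(x₁, y₁) = (-4, -4) − 0.02·(-8, -46) = (-3.84, -3.08)
(x₂, y₂) = (-3.84, -3.08) − 0.02·(-7.68, -36.8) = (-3.6864, -2.344)
(x₃, y₃) = (-3.6864, -2.344) − 0.02·(-7.3728, -29.44) = (-3.538944, -1.7552)

(-3.538944, -1.7552)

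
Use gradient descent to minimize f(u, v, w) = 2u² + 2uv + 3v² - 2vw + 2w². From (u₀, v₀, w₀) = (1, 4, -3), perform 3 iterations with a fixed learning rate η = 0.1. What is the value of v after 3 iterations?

0.032

∇f = (4u + 2v, 2u + 6v - 2w, -2v + 4w)
(u₁, v₁, w₁) = (1, 4, -3) − 0.1·(12, 32, -20) = (-0.2, 0.8, -1)
(u₂, v₂, w₂) = (-0.2, 0.8, -1) − 0.1·(0.8, 6.4, -5.6) = (-0.28, 0.16, -0.44)
(u₃, v₃, w₃) = (-0.28, 0.16, -0.44) − 0.1·(-0.8, 1.28, -2.08) = (-0.2, 0.032, -0.232)
v = 0.032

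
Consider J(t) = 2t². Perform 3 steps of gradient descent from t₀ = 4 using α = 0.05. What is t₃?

J′(t) = 4t
Step 1: J′(4) = 16; t₁ = 4 − 0.05·16 = 3.2
Step 2: J′(3.2) = 12.8; t₂ = 3.2 − 0.05·12.8 = 2.56
Step 3: J′(2.56) = 10.24; t₃ = 2.56 − 0.05·10.24 = 2.048

2.048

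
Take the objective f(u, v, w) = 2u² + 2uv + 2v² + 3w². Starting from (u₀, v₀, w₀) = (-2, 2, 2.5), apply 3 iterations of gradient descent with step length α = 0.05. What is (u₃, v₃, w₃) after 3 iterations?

(-1.458, 1.458, 0.8575)

∇f = (4u + 2v, 2u + 4v, 6w)
Step 1: at (-2, 2, 2.5), ∇f = (-4, 4, 15) → (-2, 2, 2.5) − 0.05·(-4, 4, 15) = (-1.8, 1.8, 1.75)
Step 2: at (-1.8, 1.8, 1.75), ∇f = (-3.6, 3.6, 10.5) → (-1.8, 1.8, 1.75) − 0.05·(-3.6, 3.6, 10.5) = (-1.62, 1.62, 1.225)
Step 3: at (-1.62, 1.62, 1.225), ∇f = (-3.24, 3.24, 7.35) → (-1.62, 1.62, 1.225) − 0.05·(-3.24, 3.24, 7.35) = (-1.458, 1.458, 0.8575)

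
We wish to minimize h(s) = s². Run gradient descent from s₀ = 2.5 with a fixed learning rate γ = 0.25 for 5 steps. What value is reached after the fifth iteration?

h′(s) = 2s
s₁ = 2.5 − 0.25·5 = 1.25
s₂ = 1.25 − 0.25·2.5 = 0.625
s₃ = 0.625 − 0.25·1.25 = 0.3125
s₄ = 0.3125 − 0.25·0.625 = 0.15625
s₅ = 0.15625 − 0.25·0.3125 = 0.078125

0.078125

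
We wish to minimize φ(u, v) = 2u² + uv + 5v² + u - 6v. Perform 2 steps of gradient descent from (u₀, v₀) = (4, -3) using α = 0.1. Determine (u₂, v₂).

∇φ = (4u + v + 1, u + 10v - 6)
Step 1: at (4, -3), ∇φ = (14, -32) → (4, -3) − 0.1·(14, -32) = (2.6, 0.2)
Step 2: at (2.6, 0.2), ∇φ = (11.6, -1.4) → (2.6, 0.2) − 0.1·(11.6, -1.4) = (1.44, 0.34)

(1.44, 0.34)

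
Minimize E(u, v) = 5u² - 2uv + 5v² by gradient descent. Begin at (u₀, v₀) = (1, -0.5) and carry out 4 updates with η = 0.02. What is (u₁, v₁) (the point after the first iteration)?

(0.78, -0.36)

∇E = (10u - 2v, -2u + 10v)
(u₁, v₁) = (1, -0.5) − 0.02·(11, -7) = (0.78, -0.36)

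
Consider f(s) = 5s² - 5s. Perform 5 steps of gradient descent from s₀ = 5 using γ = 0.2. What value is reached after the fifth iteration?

f′(s) = 10s - 5
Step 1: f′(5) = 45; s₁ = 5 − 0.2·45 = -4
Step 2: f′(-4) = -45; s₂ = -4 − 0.2·(-45) = 5
Step 3: f′(5) = 45; s₃ = 5 − 0.2·45 = -4
Step 4: f′(-4) = -45; s₄ = -4 − 0.2·(-45) = 5
Step 5: f′(5) = 45; s₅ = 5 − 0.2·45 = -4

-4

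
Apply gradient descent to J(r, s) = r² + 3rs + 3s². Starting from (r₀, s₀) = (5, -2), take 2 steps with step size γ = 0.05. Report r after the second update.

4.6425

∇J = (2r + 3s, 3r + 6s)
Step 1: at (5, -2), ∇J = (4, 3) → (5, -2) − 0.05·(4, 3) = (4.8, -2.15)
Step 2: at (4.8, -2.15), ∇J = (3.15, 1.5) → (4.8, -2.15) − 0.05·(3.15, 1.5) = (4.6425, -2.225)
r = 4.6425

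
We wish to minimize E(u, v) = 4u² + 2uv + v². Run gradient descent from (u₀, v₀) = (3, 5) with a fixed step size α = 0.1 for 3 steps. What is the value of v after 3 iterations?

∇E = (8u + 2v, 2u + 2v)
(u₁, v₁) = (3, 5) − 0.1·(34, 16) = (-0.4, 3.4)
(u₂, v₂) = (-0.4, 3.4) − 0.1·(3.6, 6) = (-0.76, 2.8)
(u₃, v₃) = (-0.76, 2.8) − 0.1·(-0.48, 4.08) = (-0.712, 2.392)
v = 2.392

2.392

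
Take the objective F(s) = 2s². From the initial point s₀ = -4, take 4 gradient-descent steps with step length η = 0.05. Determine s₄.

-1.6384

F′(s) = 4s
s₁ = -4 − 0.05·(-16) = -3.2
s₂ = -3.2 − 0.05·(-12.8) = -2.56
s₃ = -2.56 − 0.05·(-10.24) = -2.048
s₄ = -2.048 − 0.05·(-8.192) = -1.6384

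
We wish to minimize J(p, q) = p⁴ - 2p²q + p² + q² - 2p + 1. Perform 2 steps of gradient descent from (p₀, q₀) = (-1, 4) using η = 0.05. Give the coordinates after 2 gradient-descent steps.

(-1.6472, 3.526)

∇J = (4p³ - 4pq + 2p - 2, -2p² + 2q)
(p₁, q₁) = (-1, 4) − 0.05·(8, 6) = (-1.4, 3.7)
(p₂, q₂) = (-1.4, 3.7) − 0.05·(4.944, 3.48) = (-1.6472, 3.526)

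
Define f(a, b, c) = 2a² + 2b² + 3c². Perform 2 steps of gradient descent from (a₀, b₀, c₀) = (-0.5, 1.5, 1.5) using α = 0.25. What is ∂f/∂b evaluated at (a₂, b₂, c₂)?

∇f = (4a, 4b, 6c)
Step 1: at (-0.5, 1.5, 1.5), ∇f = (-2, 6, 9) → (-0.5, 1.5, 1.5) − 0.25·(-2, 6, 9) = (0, 0, -0.75)
Step 2: at (0, 0, -0.75), ∇f = (0, 0, -4.5) → (0, 0, -0.75) − 0.25·(0, 0, -4.5) = (0, 0, 0.375)
∂f/∂b at (0, 0, 0.375) = 0

0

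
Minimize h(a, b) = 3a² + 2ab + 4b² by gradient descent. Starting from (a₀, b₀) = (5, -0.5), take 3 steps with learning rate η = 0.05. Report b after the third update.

∇h = (6a + 2b, 2a + 8b)
(a₁, b₁) = (5, -0.5) − 0.05·(29, 6) = (3.55, -0.8)
(a₂, b₂) = (3.55, -0.8) − 0.05·(19.7, 0.7) = (2.565, -0.835)
(a₃, b₃) = (2.565, -0.835) − 0.05·(13.72, -1.55) = (1.879, -0.7575)
b = -0.7575

-0.7575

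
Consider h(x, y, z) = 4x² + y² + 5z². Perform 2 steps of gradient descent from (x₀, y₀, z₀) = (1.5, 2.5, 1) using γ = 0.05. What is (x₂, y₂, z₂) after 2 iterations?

(0.54, 2.025, 0.25)

∇h = (8x, 2y, 10z)
(x₁, y₁, z₁) = (1.5, 2.5, 1) − 0.05·(12, 5, 10) = (0.9, 2.25, 0.5)
(x₂, y₂, z₂) = (0.9, 2.25, 0.5) − 0.05·(7.2, 4.5, 5) = (0.54, 2.025, 0.25)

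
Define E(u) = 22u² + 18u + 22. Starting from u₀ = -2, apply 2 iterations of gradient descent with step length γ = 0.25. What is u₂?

E′(u) = 44u + 18
u₁ = -2 − 0.25·(-70) = 15.5
u₂ = 15.5 − 0.25·700 = -159.5

-159.5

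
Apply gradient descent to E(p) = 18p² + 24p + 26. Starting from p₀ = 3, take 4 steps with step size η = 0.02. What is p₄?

-0.64412928

E′(p) = 36p + 24
p₁ = 3 − 0.02·132 = 0.36
p₂ = 0.36 − 0.02·36.96 = -0.3792
p₃ = -0.3792 − 0.02·10.3488 = -0.586176
p₄ = -0.586176 − 0.02·2.897664 = -0.64412928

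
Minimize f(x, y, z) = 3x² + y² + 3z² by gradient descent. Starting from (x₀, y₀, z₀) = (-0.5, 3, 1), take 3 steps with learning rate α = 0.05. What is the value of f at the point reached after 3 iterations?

∇f = (6x, 2y, 6z)
Step 1: at (-0.5, 3, 1), ∇f = (-3, 6, 6) → (-0.5, 3, 1) − 0.05·(-3, 6, 6) = (-0.35, 2.7, 0.7)
Step 2: at (-0.35, 2.7, 0.7), ∇f = (-2.1, 5.4, 4.2) → (-0.35, 2.7, 0.7) − 0.05·(-2.1, 5.4, 4.2) = (-0.245, 2.43, 0.49)
Step 3: at (-0.245, 2.43, 0.49), ∇f = (-1.47, 4.86, 2.94) → (-0.245, 2.43, 0.49) − 0.05·(-1.47, 4.86, 2.94) = (-0.1715, 2.187, 0.343)
f(-0.1715, 2.187, 0.343) = 5.22415275

5.22415275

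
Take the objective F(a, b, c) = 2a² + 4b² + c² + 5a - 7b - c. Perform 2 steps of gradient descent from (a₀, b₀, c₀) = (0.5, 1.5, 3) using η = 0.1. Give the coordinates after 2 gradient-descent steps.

∇F = (4a + 5, 8b - 7, 2c - 1)
(a₁, b₁, c₁) = (0.5, 1.5, 3) − 0.1·(7, 5, 5) = (-0.2, 1, 2.5)
(a₂, b₂, c₂) = (-0.2, 1, 2.5) − 0.1·(4.2, 1, 4) = (-0.62, 0.9, 2.1)

(-0.62, 0.9, 2.1)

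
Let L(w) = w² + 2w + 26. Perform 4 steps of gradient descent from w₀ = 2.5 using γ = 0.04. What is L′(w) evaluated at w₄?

5.01475072

L′(w) = 2w + 2
Step 1: L′(2.5) = 7; w₁ = 2.5 − 0.04·7 = 2.22
Step 2: L′(2.22) = 6.44; w₂ = 2.22 − 0.04·6.44 = 1.9624
Step 3: L′(1.9624) = 5.9248; w₃ = 1.9624 − 0.04·5.9248 = 1.725408
Step 4: L′(1.725408) = 5.450816; w₄ = 1.725408 − 0.04·5.450816 = 1.50737536
L′(w) at (1.50737536) = 5.01475072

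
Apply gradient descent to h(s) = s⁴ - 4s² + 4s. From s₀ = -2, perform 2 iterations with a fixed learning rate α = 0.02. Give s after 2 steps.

-1.68545792

h′(s) = 4s³ - 8s + 4
s₁ = -2 − 0.02·(-12) = -1.76
s₂ = -1.76 − 0.02·(-3.727104) = -1.68545792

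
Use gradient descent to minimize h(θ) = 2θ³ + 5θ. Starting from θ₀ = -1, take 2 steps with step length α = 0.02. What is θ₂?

h′(θ) = 6θ² + 5
Step 1: h′(-1) = 11; θ₁ = -1 − 0.02·11 = -1.22
Step 2: h′(-1.22) = 13.9304; θ₂ = -1.22 − 0.02·13.9304 = -1.498608

-1.498608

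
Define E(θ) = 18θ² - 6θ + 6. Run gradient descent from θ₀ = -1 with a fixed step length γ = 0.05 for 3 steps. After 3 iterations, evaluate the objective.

11.922528

E′(θ) = 36θ - 6
Step 1: E′(-1) = -42; θ₁ = -1 − 0.05·(-42) = 1.1
Step 2: E′(1.1) = 33.6; θ₂ = 1.1 − 0.05·33.6 = -0.58
Step 3: E′(-0.58) = -26.88; θ₃ = -0.58 − 0.05·(-26.88) = 0.764
E(0.764) = 11.922528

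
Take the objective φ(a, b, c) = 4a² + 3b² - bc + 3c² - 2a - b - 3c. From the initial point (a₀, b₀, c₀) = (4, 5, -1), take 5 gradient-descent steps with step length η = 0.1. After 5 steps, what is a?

0.2512

∇φ = (8a - 2, 6b - c - 1, -b + 6c - 3)
(a₁, b₁, c₁) = (4, 5, -1) − 0.1·(30, 30, -14) = (1, 2, 0.4)
(a₂, b₂, c₂) = (1, 2, 0.4) − 0.1·(6, 10.6, -2.6) = (0.4, 0.94, 0.66)
(a₃, b₃, c₃) = (0.4, 0.94, 0.66) − 0.1·(1.2, 3.98, 0.02) = (0.28, 0.542, 0.658)
(a₄, b₄, c₄) = (0.28, 0.542, 0.658) − 0.1·(0.24, 1.594, 0.406) = (0.256, 0.3826, 0.6174)
(a₅, b₅, c₅) = (0.256, 0.3826, 0.6174) − 0.1·(0.048, 0.6782, 0.3218) = (0.2512, 0.31478, 0.58522)
a = 0.2512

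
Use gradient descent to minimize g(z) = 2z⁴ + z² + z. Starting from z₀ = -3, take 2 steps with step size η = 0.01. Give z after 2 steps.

-0.74475688

g′(z) = 8z³ + 2z + 1
z₁ = -3 − 0.01·(-221) = -0.79
z₂ = -0.79 − 0.01·(-4.524312) = -0.74475688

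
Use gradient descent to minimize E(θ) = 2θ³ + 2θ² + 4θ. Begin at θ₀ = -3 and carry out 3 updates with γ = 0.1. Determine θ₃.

-965.8260736

E′(θ) = 6θ² + 4θ + 4
Step 1: E′(-3) = 46; θ₁ = -3 − 0.1·46 = -7.6
Step 2: E′(-7.6) = 320.16; θ₂ = -7.6 − 0.1·320.16 = -39.616
Step 3: E′(-39.616) = 9262.100736; θ₃ = -39.616 − 0.1·9262.100736 = -965.8260736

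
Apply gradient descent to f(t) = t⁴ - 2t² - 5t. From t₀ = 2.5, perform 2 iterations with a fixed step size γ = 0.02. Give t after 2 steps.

1.47609

f′(t) = 4t³ - 4t - 5
Step 1: f′(2.5) = 47.5; t₁ = 2.5 − 0.02·47.5 = 1.55
Step 2: f′(1.55) = 3.6955; t₂ = 1.55 − 0.02·3.6955 = 1.47609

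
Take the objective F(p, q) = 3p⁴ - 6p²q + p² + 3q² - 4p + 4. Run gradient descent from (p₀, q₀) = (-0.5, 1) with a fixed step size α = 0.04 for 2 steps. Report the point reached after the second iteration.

(-0.41744384, 0.678496)

∇F = (12p³ - 12pq + 2p - 4, -6p² + 6q)
(p₁, q₁) = (-0.5, 1) − 0.04·(-0.5, 4.5) = (-0.48, 0.82)
(p₂, q₂) = (-0.48, 0.82) − 0.04·(-1.563904, 3.5376) = (-0.41744384, 0.678496)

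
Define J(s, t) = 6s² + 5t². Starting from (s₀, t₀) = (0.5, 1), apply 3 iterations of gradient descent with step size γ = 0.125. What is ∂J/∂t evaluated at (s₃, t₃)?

∇J = (12s, 10t)
(s₁, t₁) = (0.5, 1) − 0.125·(6, 10) = (-0.25, -0.25)
(s₂, t₂) = (-0.25, -0.25) − 0.125·(-3, -2.5) = (0.125, 0.0625)
(s₃, t₃) = (0.125, 0.0625) − 0.125·(1.5, 0.625) = (-0.0625, -0.015625)
∂J/∂t at (-0.0625, -0.015625) = -0.15625

-0.15625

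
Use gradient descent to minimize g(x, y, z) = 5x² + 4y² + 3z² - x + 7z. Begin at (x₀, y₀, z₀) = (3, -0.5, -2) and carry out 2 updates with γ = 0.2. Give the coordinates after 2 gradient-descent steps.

∇g = (10x - 1, 8y, 6z + 7)
Step 1: at (3, -0.5, -2), ∇g = (29, -4, -5) → (3, -0.5, -2) − 0.2·(29, -4, -5) = (-2.8, 0.3, -1)
Step 2: at (-2.8, 0.3, -1), ∇g = (-29, 2.4, 1) → (-2.8, 0.3, -1) − 0.2·(-29, 2.4, 1) = (3, -0.18, -1.2)

(3, -0.18, -1.2)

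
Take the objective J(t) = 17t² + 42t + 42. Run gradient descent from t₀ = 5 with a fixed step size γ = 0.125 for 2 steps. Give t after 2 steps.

J′(t) = 34t + 42
Step 1: J′(5) = 212; t₁ = 5 − 0.125·212 = -21.5
Step 2: J′(-21.5) = -689; t₂ = -21.5 − 0.125·(-689) = 64.625

64.625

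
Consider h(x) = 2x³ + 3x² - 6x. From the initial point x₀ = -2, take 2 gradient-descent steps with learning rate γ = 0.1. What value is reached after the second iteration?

h′(x) = 6x² + 6x - 6
Step 1: h′(-2) = 6; x₁ = -2 − 0.1·6 = -2.6
Step 2: h′(-2.6) = 18.96; x₂ = -2.6 − 0.1·18.96 = -4.496

-4.496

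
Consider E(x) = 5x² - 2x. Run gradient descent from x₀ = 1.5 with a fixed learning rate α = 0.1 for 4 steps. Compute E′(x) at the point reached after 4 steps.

E′(x) = 10x - 2
x₁ = 1.5 − 0.1·13 = 0.2
x₂ = 0.2 − 0.1·0 = 0.2
x₃ = 0.2 − 0.1·0 = 0.2
x₄ = 0.2 − 0.1·0 = 0.2
E′(x) at (0.2) = 0

0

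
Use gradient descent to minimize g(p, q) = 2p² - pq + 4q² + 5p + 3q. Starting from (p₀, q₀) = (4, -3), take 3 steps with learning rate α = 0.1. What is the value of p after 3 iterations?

∇g = (4p - q + 5, -p + 8q + 3)
(p₁, q₁) = (4, -3) − 0.1·(24, -25) = (1.6, -0.5)
(p₂, q₂) = (1.6, -0.5) − 0.1·(11.9, -2.6) = (0.41, -0.24)
(p₃, q₃) = (0.41, -0.24) − 0.1·(6.88, 0.67) = (-0.278, -0.307)
p = -0.278

-0.278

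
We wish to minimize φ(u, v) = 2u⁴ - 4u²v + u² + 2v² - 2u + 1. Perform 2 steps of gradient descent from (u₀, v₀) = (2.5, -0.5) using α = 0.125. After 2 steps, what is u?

3155.828125

∇φ = (8u³ - 8uv + 2u - 2, -4u² + 4v)
(u₁, v₁) = (2.5, -0.5) − 0.125·(138, -27) = (-14.75, 2.875)
(u₂, v₂) = (-14.75, 2.875) − 0.125·(-25364.625, -858.75) = (3155.828125, 110.21875)
u = 3155.828125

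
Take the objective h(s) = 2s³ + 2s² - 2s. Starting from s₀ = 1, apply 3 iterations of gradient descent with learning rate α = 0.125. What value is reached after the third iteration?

h′(s) = 6s² + 4s - 2
Step 1: h′(1) = 8; s₁ = 1 − 0.125·8 = 0
Step 2: h′(0) = -2; s₂ = 0 − 0.125·(-2) = 0.25
Step 3: h′(0.25) = -0.625; s₃ = 0.25 − 0.125·(-0.625) = 0.328125

0.328125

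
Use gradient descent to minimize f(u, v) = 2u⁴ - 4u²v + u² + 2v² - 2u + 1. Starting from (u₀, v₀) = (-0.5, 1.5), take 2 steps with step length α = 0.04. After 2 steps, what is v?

1.145824

∇f = (8u³ - 8uv + 2u - 2, -4u² + 4v)
(u₁, v₁) = (-0.5, 1.5) − 0.04·(2, 5) = (-0.58, 1.3)
(u₂, v₂) = (-0.58, 1.3) − 0.04·(1.311104, 3.8544) = (-0.63244416, 1.145824)
v = 1.145824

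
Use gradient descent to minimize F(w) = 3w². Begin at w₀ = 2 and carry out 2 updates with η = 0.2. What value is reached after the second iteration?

0.08

F′(w) = 6w
Step 1: F′(2) = 12; w₁ = 2 − 0.2·12 = -0.4
Step 2: F′(-0.4) = -2.4; w₂ = -0.4 − 0.2·(-2.4) = 0.08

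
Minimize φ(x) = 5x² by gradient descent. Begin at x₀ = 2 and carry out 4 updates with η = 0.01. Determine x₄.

1.3122

φ′(x) = 10x
x₁ = 2 − 0.01·20 = 1.8
x₂ = 1.8 − 0.01·18 = 1.62
x₃ = 1.62 − 0.01·16.2 = 1.458
x₄ = 1.458 − 0.01·14.58 = 1.3122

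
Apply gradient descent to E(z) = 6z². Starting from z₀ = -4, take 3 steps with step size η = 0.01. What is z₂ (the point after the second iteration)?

E′(z) = 12z
Step 1: E′(-4) = -48; z₁ = -4 − 0.01·(-48) = -3.52
Step 2: E′(-3.52) = -42.24; z₂ = -3.52 − 0.01·(-42.24) = -3.0976

-3.0976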